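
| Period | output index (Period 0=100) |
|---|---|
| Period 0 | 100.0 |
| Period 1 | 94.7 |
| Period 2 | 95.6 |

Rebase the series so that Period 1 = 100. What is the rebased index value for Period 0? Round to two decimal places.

Rebased(Period 0) = 100.0 / 94.7 × 100 = 105.5966

105.60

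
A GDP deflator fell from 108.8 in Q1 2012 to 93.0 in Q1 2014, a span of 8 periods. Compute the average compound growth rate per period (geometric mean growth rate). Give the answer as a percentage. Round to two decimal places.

Growth factor = (93.0/108.8)^(1/8) = (0.854779)^(1/8) = 0.980577
Growth rate = 0.980577 − 1 = -0.019423 = -1.9423%

-1.94%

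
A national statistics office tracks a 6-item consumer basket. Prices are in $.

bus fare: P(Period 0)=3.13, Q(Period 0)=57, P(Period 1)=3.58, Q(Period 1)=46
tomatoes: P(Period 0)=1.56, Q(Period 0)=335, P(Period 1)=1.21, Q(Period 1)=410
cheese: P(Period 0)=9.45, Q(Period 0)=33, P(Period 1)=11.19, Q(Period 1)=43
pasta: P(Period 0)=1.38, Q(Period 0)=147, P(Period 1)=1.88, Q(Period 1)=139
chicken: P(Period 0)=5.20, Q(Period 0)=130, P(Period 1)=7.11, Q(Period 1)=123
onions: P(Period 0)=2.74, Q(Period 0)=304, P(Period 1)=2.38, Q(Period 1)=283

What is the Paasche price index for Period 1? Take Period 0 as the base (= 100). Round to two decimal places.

Paasche price index uses current-period quantities as weights.
ΣP(Period 1)·Q(Period 1) = 3.58×46 + 1.21×410 + 11.19×43 + 1.88×139 + 7.11×123 + 2.38×283 = 164.68 + 496.1 + 481.17 + 261.32 + 874.53 + 673.54 = 2951.34
ΣP(Period 0)·Q(Period 1) = 3.13×46 + 1.56×410 + 9.45×43 + 1.38×139 + 5.20×123 + 2.74×283 = 143.98 + 639.6 + 406.35 + 191.82 + 639.6 + 775.42 = 2796.77
Index = 2951.34 / 2796.77 × 100 = 105.5267

105.53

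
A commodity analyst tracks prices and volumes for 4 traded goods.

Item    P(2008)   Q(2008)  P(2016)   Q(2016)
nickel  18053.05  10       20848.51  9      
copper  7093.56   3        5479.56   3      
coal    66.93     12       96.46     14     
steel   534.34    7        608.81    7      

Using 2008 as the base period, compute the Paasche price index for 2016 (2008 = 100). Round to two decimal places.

111.28

Paasche price index uses current-period quantities as weights.
ΣP(2016)·Q(2016) = 20848.51×9 + 5479.56×3 + 96.46×14 + 608.81×7 = 187636.59 + 16438.68 + 1350.44 + 4261.67 = 209687.38
ΣP(2008)·Q(2016) = 18053.05×9 + 7093.56×3 + 66.93×14 + 534.34×7 = 162477.45 + 21280.68 + 937.02 + 3740.38 = 188435.53
Index = 209687.38 / 188435.53 × 100 = 111.2780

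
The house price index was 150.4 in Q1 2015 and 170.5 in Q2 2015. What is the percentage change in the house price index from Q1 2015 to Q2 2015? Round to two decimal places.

13.36%

Change = (170.5 − 150.4) / 150.4 × 100
       = 20.1 / 150.4 × 100 = 13.3644%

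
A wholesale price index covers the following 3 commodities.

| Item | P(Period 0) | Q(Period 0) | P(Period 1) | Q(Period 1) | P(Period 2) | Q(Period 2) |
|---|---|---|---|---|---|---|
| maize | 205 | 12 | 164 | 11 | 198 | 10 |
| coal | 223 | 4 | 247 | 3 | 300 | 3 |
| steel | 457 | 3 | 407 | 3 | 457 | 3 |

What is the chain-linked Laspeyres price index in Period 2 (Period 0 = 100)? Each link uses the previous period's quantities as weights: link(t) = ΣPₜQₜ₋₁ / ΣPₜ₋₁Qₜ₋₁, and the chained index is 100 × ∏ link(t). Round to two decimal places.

Link Period 0→Period 1:
ΣP(Period 1)Q(Period 0) = 164×12 + 247×4 + 407×3 = 1968 + 988 + 1221 = 4177
ΣP(Period 0)Q(Period 0) = 205×12 + 223×4 + 457×3 = 2460 + 892 + 1371 = 4723
link = 4177/4723 = 0.884396
Link Period 1→Period 2:
ΣP(Period 2)Q(Period 1) = 198×11 + 300×3 + 457×3 = 2178 + 900 + 1371 = 4449
ΣP(Period 1)Q(Period 1) = 164×11 + 247×3 + 407×3 = 1804 + 741 + 1221 = 3766
link = 4449/3766 = 1.181360
Chained index = 100 × 0.884396 × 1.181360 = 104.4789

104.48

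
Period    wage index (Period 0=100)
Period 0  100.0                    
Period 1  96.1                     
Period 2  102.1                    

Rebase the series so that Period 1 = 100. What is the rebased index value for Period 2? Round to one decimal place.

Rebased(Period 2) = 102.1 / 96.1 × 100 = 106.2435

106.2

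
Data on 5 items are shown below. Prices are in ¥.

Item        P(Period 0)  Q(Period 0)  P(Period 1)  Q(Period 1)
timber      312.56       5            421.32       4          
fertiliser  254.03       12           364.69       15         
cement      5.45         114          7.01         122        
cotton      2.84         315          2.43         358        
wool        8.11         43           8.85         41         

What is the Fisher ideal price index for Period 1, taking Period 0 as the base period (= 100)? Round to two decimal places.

Laspeyres component (base-period weights):
ΣP(Period 1)Q(Period 0) = 421.32×5 + 364.69×12 + 7.01×114 + 2.43×315 + 8.85×43 = 2106.6 + 4376.28 + 799.14 + 765.45 + 380.55 = 8428.02
ΣP(Period 0)Q(Period 0) = 312.56×5 + 254.03×12 + 5.45×114 + 2.84×315 + 8.11×43 = 1562.8 + 3048.36 + 621.3 + 894.6 + 348.73 = 6475.79
L = 8428.02 / 6475.79 × 100 = 130.1466
Paasche component (current-period weights):
ΣP(Period 1)Q(Period 1) = 421.32×4 + 364.69×15 + 7.01×122 + 2.43×358 + 8.85×41 = 1685.28 + 5470.35 + 855.22 + 869.94 + 362.85 = 9243.64
ΣP(Period 0)Q(Period 1) = 312.56×4 + 254.03×15 + 5.45×122 + 2.84×358 + 8.11×41 = 1250.24 + 3810.45 + 664.9 + 1016.72 + 332.51 = 7074.82
P = 9243.64 / 7074.82 × 100 = 130.6555
Fisher = √(L × P) = √(130.1466 × 130.6555) = 130.4008

130.40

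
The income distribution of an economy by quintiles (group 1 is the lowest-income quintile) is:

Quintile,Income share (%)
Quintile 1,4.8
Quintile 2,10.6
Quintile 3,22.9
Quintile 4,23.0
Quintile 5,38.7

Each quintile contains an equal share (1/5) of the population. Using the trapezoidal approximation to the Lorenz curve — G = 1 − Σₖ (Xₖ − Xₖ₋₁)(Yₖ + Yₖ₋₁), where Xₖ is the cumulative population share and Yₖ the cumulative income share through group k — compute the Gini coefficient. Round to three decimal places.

0.321

Cumulative income shares Yₖ: 0.0480, 0.1540, 0.3830, 0.6130, 1.0000
Σ (Xₖ−Xₖ₋₁)(Yₖ+Yₖ₋₁) = (1/5)(0.0480+0.0000) + (1/5)(0.1540+0.0480) + (1/5)(0.3830+0.1540) + (1/5)(0.6130+0.3830) + (1/5)(1.0000+0.6130)
  = 0.0096 + 0.0404 + 0.1074 + 0.1992 + 0.3226 = 0.6792
G = 1 − 0.6792 = 0.3208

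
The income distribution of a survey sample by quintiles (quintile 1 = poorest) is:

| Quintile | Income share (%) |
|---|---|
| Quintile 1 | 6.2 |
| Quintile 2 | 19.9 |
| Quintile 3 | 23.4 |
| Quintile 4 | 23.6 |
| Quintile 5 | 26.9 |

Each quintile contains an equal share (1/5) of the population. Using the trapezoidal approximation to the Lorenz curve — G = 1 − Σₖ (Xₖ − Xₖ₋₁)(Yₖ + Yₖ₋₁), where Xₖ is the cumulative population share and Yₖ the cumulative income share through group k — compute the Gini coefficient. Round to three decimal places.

0.180

Cumulative income shares Yₖ: 0.0620, 0.2610, 0.4950, 0.7310, 1.0000
Σ (Xₖ−Xₖ₋₁)(Yₖ+Yₖ₋₁) = (1/5)(0.0620+0.0000) + (1/5)(0.2610+0.0620) + (1/5)(0.4950+0.2610) + (1/5)(0.7310+0.4950) + (1/5)(1.0000+0.7310)
  = 0.0124 + 0.0646 + 0.1512 + 0.2452 + 0.3462 = 0.8196
G = 1 − 0.8196 = 0.1804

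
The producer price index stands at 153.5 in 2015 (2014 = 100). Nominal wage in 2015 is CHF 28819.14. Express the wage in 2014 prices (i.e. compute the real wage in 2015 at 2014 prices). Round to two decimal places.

18774.68

Real = Nominal ÷ (Index/100) = 28819.14 ÷ (153.5/100)
     = 28819.14 ÷ 1.535 = 18774.6840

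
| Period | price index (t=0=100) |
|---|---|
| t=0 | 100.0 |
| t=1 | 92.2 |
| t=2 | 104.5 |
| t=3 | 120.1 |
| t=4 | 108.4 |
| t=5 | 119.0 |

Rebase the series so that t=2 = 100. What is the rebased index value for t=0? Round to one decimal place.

Rebased(t=0) = 100.0 / 104.5 × 100 = 95.6938

95.7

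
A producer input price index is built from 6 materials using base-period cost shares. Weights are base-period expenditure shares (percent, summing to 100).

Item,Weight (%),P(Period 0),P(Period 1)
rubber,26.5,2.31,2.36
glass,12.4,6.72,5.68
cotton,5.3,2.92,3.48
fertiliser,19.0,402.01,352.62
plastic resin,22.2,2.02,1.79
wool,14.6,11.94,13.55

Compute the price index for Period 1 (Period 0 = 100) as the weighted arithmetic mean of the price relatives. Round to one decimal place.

96.8

rubber: 26.5 × (2.36/2.31) = 26.5 × 1.021645 = 27.0736
glass: 12.4 × (5.68/6.72) = 12.4 × 0.845238 = 10.4810
cotton: 5.3 × (3.48/2.92) = 5.3 × 1.191781 = 6.3164
fertiliser: 19.0 × (352.62/402.01) = 19.0 × 0.877142 = 16.6657
plastic resin: 22.2 × (1.79/2.02) = 22.2 × 0.886139 = 19.6723
wool: 14.6 × (13.55/11.94) = 14.6 × 1.134841 = 16.5687
Index = Σ wᵢ·(p₁ᵢ/p₀ᵢ) = 27.0736 + 10.4810 + 6.3164 + 16.6657 + 19.6723 + 16.5687 = 96.7776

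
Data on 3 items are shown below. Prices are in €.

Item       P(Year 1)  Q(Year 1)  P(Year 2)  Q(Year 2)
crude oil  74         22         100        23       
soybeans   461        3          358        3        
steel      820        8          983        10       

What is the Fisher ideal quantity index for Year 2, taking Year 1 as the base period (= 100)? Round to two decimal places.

Laspeyres component (base-period weights):
ΣP(Year 1)Q(Year 2) = 74×23 + 461×3 + 820×10 = 1702 + 1383 + 8200 = 11285
ΣP(Year 1)Q(Year 1) = 74×22 + 461×3 + 820×8 = 1628 + 1383 + 6560 = 9571
L = 11285 / 9571 × 100 = 117.9083
Paasche component (current-period weights):
ΣP(Year 2)Q(Year 2) = 100×23 + 358×3 + 983×10 = 2300 + 1074 + 9830 = 13204
ΣP(Year 2)Q(Year 1) = 100×22 + 358×3 + 983×8 = 2200 + 1074 + 7864 = 11138
P = 13204 / 11138 × 100 = 118.5491
Fisher = √(L × P) = √(117.9083 × 118.5491) = 118.2283

118.23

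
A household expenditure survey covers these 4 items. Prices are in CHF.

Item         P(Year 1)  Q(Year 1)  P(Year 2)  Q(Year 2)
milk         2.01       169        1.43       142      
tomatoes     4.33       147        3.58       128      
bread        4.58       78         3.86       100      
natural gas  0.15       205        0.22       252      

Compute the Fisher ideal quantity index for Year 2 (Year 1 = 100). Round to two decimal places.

Laspeyres component (base-period weights):
ΣP(Year 1)Q(Year 2) = 2.01×142 + 4.33×128 + 4.58×100 + 0.15×252 = 285.42 + 554.24 + 458 + 37.8 = 1335.46
ΣP(Year 1)Q(Year 1) = 2.01×169 + 4.33×147 + 4.58×78 + 0.15×205 = 339.69 + 636.51 + 357.24 + 30.75 = 1364.19
L = 1335.46 / 1364.19 × 100 = 97.8940
Paasche component (current-period weights):
ΣP(Year 2)Q(Year 2) = 1.43×142 + 3.58×128 + 3.86×100 + 0.22×252 = 203.06 + 458.24 + 386 + 55.44 = 1102.74
ΣP(Year 2)Q(Year 1) = 1.43×169 + 3.58×147 + 3.86×78 + 0.22×205 = 241.67 + 526.26 + 301.08 + 45.1 = 1114.11
P = 1102.74 / 1114.11 × 100 = 98.9795
Fisher = √(L × P) = √(97.8940 × 98.9795) = 98.4352

98.44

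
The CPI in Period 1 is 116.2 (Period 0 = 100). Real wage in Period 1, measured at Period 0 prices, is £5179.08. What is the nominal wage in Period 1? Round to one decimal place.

Nominal = Real × (Index/100) = 5179.08 × (116.2/100)
        = 5179.08 × 1.162 = 6018.0910

6018.1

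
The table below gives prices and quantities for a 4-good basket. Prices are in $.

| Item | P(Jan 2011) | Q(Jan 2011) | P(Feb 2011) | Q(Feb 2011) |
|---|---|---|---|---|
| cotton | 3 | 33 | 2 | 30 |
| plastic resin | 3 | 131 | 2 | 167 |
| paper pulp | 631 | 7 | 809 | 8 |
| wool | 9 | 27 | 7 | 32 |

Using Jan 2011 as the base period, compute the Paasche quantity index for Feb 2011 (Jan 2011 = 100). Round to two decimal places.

114.72

Paasche quantity index uses current-period prices as weights.
ΣP(Feb 2011)·Q(Feb 2011) = 2×30 + 2×167 + 809×8 + 7×32 = 60 + 334 + 6472 + 224 = 7090
ΣP(Feb 2011)·Q(Jan 2011) = 2×33 + 2×131 + 809×7 + 7×27 = 66 + 262 + 5663 + 189 = 6180
Index = 7090 / 6180 × 100 = 114.7249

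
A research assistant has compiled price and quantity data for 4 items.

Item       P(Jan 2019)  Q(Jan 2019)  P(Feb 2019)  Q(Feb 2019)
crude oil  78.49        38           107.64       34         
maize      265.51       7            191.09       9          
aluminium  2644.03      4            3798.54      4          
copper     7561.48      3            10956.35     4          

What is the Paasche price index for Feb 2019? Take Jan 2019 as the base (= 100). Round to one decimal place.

Paasche price index uses current-period quantities as weights.
ΣP(Feb 2019)·Q(Feb 2019) = 107.64×34 + 191.09×9 + 3798.54×4 + 10956.35×4 = 3659.76 + 1719.81 + 15194.16 + 43825.4 = 64399.13
ΣP(Jan 2019)·Q(Feb 2019) = 78.49×34 + 265.51×9 + 2644.03×4 + 7561.48×4 = 2668.66 + 2389.59 + 10576.12 + 30245.92 = 45880.29
Index = 64399.13 / 45880.29 × 100 = 140.3634

140.4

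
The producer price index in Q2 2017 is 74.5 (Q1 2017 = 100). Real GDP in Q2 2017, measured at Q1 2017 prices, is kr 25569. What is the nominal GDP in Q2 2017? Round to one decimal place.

19048.9

Nominal = Real × (Index/100) = 25569 × (74.5/100)
        = 25569 × 0.745 = 19048.9050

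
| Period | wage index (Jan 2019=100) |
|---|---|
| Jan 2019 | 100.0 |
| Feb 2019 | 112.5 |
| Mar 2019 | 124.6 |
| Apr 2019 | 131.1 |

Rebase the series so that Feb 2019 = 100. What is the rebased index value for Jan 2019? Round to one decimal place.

88.9

Rebased(Jan 2019) = 100.0 / 112.5 × 100 = 88.8889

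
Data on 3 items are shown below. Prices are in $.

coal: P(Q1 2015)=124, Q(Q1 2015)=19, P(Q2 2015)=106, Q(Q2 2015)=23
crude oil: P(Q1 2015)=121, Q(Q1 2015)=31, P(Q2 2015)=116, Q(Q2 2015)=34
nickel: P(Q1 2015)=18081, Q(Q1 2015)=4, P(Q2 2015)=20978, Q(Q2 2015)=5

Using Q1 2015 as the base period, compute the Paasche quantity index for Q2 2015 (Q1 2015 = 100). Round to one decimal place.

Paasche quantity index uses current-period prices as weights.
ΣP(Q2 2015)·Q(Q2 2015) = 106×23 + 116×34 + 20978×5 = 2438 + 3944 + 104890 = 111272
ΣP(Q2 2015)·Q(Q1 2015) = 106×19 + 116×31 + 20978×4 = 2014 + 3596 + 83912 = 89522
Index = 111272 / 89522 × 100 = 124.2957

124.3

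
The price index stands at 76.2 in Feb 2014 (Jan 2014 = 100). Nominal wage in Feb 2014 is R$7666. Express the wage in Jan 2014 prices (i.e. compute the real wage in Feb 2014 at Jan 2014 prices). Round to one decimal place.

10060.4

Real = Nominal ÷ (Index/100) = 7666 ÷ (76.2/100)
     = 7666 ÷ 0.762 = 10060.3675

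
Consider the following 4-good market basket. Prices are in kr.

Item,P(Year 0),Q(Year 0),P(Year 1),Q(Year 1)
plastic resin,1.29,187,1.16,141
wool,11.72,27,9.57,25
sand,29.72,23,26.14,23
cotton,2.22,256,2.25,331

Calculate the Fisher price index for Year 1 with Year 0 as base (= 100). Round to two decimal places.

Laspeyres component (base-period weights):
ΣP(Year 1)Q(Year 0) = 1.16×187 + 9.57×27 + 26.14×23 + 2.25×256 = 216.92 + 258.39 + 601.22 + 576 = 1652.53
ΣP(Year 0)Q(Year 0) = 1.29×187 + 11.72×27 + 29.72×23 + 2.22×256 = 241.23 + 316.44 + 683.56 + 568.32 = 1809.55
L = 1652.53 / 1809.55 × 100 = 91.3227
Paasche component (current-period weights):
ΣP(Year 1)Q(Year 1) = 1.16×141 + 9.57×25 + 26.14×23 + 2.25×331 = 163.56 + 239.25 + 601.22 + 744.75 = 1748.78
ΣP(Year 0)Q(Year 1) = 1.29×141 + 11.72×25 + 29.72×23 + 2.22×331 = 181.89 + 293 + 683.56 + 734.82 = 1893.27
P = 1748.78 / 1893.27 × 100 = 92.3682
Fisher = √(L × P) = √(91.3227 × 92.3682) = 91.8440

91.84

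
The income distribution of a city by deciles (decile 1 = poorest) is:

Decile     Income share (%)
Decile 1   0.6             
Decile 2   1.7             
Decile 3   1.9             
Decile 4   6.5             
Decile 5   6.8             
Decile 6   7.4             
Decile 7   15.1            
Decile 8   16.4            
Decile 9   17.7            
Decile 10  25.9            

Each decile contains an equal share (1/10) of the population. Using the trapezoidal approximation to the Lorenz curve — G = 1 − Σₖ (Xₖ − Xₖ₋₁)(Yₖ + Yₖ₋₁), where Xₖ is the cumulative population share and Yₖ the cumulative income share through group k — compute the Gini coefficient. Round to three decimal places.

Cumulative income shares Yₖ: 0.0060, 0.0230, 0.0420, 0.1070, 0.1750, 0.2490, 0.4000, 0.5640, 0.7410, 1.0000
Σ (Xₖ−Xₖ₋₁)(Yₖ+Yₖ₋₁) = (1/10)(0.0060+0.0000) + (1/10)(0.0230+0.0060) + (1/10)(0.0420+0.0230) + (1/10)(0.1070+0.0420) + (1/10)(0.1750+0.1070) + (1/10)(0.2490+0.1750) + (1/10)(0.4000+0.2490) + (1/10)(0.5640+0.4000) + (1/10)(0.7410+0.5640) + (1/10)(1.0000+0.7410)
  = 0.0006 + 0.0029 + 0.0065 + 0.0149 + 0.0282 + 0.0424 + 0.0649 + 0.0964 + 0.1305 + 0.1741 = 0.5614
G = 1 − 0.5614 = 0.4386

0.439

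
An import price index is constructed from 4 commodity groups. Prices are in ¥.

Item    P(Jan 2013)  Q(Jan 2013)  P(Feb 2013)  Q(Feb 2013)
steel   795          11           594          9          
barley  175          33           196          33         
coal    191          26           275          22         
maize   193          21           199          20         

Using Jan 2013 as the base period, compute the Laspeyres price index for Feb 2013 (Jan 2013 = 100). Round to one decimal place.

103.4

Laspeyres price index uses base-period quantities as weights.
ΣP(Feb 2013)·Q(Jan 2013) = 594×11 + 196×33 + 275×26 + 199×21 = 6534 + 6468 + 7150 + 4179 = 24331
ΣP(Jan 2013)·Q(Jan 2013) = 795×11 + 175×33 + 191×26 + 193×21 = 8745 + 5775 + 4966 + 4053 = 23539
Index = 24331 / 23539 × 100 = 103.3646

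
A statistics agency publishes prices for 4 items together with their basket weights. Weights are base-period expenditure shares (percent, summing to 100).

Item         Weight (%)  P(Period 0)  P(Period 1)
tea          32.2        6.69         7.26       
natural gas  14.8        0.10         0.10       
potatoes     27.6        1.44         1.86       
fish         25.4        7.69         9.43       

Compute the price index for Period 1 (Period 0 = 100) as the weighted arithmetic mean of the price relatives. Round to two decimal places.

tea: 32.2 × (7.26/6.69) = 32.2 × 1.085202 = 34.9435
natural gas: 14.8 × (0.10/0.10) = 14.8 × 1.000000 = 14.8000
potatoes: 27.6 × (1.86/1.44) = 27.6 × 1.291667 = 35.6500
fish: 25.4 × (9.43/7.69) = 25.4 × 1.226268 = 31.1472
Index = Σ wᵢ·(p₁ᵢ/p₀ᵢ) = 34.9435 + 14.8000 + 35.6500 + 31.1472 = 116.5407

116.54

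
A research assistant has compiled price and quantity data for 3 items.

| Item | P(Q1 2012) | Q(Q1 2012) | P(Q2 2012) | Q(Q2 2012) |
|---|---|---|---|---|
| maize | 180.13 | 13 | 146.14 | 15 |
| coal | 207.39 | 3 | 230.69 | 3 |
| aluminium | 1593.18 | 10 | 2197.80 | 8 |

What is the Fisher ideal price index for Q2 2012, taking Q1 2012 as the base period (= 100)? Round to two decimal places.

128.69

Laspeyres component (base-period weights):
ΣP(Q2 2012)Q(Q1 2012) = 146.14×13 + 230.69×3 + 2197.80×10 = 1899.82 + 692.07 + 21978 = 24569.89
ΣP(Q1 2012)Q(Q1 2012) = 180.13×13 + 207.39×3 + 1593.18×10 = 2341.69 + 622.17 + 15931.8 = 18895.66
L = 24569.89 / 18895.66 × 100 = 130.0293
Paasche component (current-period weights):
ΣP(Q2 2012)Q(Q2 2012) = 146.14×15 + 230.69×3 + 2197.80×8 = 2192.1 + 692.07 + 17582.4 = 20466.57
ΣP(Q1 2012)Q(Q2 2012) = 180.13×15 + 207.39×3 + 1593.18×8 = 2701.95 + 622.17 + 12745.44 = 16069.56
P = 20466.57 / 16069.56 × 100 = 127.3624
Fisher = √(L × P) = √(130.0293 × 127.3624) = 128.6889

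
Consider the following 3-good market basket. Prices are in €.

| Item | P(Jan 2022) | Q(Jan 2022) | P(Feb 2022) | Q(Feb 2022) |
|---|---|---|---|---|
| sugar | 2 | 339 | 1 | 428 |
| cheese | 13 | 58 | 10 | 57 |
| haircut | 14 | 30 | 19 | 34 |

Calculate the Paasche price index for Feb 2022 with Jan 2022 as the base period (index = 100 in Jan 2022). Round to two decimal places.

79.31

Paasche price index uses current-period quantities as weights.
ΣP(Feb 2022)·Q(Feb 2022) = 1×428 + 10×57 + 19×34 = 428 + 570 + 646 = 1644
ΣP(Jan 2022)·Q(Feb 2022) = 2×428 + 13×57 + 14×34 = 856 + 741 + 476 = 2073
Index = 1644 / 2073 × 100 = 79.3054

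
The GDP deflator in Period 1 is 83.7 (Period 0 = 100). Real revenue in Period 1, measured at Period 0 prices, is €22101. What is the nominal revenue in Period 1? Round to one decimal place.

Nominal = Real × (Index/100) = 22101 × (83.7/100)
        = 22101 × 0.837 = 18498.5370

18498.5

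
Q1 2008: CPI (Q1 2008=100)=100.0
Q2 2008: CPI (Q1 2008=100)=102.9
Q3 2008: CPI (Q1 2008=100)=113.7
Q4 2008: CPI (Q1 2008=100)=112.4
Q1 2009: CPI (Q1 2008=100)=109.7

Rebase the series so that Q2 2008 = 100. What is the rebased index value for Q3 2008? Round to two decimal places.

Rebased(Q3 2008) = 113.7 / 102.9 × 100 = 110.4956

110.50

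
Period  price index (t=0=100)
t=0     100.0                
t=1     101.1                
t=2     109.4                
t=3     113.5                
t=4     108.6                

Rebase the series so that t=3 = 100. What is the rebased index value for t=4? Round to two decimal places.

95.68

Rebased(t=4) = 108.6 / 113.5 × 100 = 95.6828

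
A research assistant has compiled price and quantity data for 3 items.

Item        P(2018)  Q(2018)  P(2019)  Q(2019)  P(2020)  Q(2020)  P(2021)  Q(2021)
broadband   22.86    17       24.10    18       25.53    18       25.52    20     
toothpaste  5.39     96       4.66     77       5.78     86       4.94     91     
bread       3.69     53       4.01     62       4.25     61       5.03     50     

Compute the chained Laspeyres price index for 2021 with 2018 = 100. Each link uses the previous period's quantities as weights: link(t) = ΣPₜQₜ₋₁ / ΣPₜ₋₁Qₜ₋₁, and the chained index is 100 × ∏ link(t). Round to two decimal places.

Link 2018→2019:
ΣP(2019)Q(2018) = 24.10×17 + 4.66×96 + 4.01×53 = 409.7 + 447.36 + 212.53 = 1069.59
ΣP(2018)Q(2018) = 22.86×17 + 5.39×96 + 3.69×53 = 388.62 + 517.44 + 195.57 = 1101.63
link = 1069.59/1101.63 = 0.970916
Link 2019→2020:
ΣP(2020)Q(2019) = 25.53×18 + 5.78×77 + 4.25×62 = 459.54 + 445.06 + 263.5 = 1168.1
ΣP(2019)Q(2019) = 24.10×18 + 4.66×77 + 4.01×62 = 433.8 + 358.82 + 248.62 = 1041.24
link = 1168.1/1041.24 = 1.121836
Link 2020→2021:
ΣP(2021)Q(2020) = 25.52×18 + 4.94×86 + 5.03×61 = 459.36 + 424.84 + 306.83 = 1191.03
ΣP(2020)Q(2020) = 25.53×18 + 5.78×86 + 4.25×61 = 459.54 + 497.08 + 259.25 = 1215.87
link = 1191.03/1215.87 = 0.979570
Chained index = 100 × 0.970916 × 1.121836 × 0.979570 = 106.6956

106.70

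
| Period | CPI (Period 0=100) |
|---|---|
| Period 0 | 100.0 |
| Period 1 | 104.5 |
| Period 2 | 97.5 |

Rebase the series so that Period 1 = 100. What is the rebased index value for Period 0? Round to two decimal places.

Rebased(Period 0) = 100.0 / 104.5 × 100 = 95.6938

95.69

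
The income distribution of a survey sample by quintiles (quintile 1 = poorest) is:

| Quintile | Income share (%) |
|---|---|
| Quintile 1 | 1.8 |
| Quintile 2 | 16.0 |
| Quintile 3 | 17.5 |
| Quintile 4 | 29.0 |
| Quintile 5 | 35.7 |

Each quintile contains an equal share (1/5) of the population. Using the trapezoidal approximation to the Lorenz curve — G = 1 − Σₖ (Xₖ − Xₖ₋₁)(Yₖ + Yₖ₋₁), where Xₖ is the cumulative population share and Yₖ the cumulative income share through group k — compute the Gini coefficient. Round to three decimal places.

0.323

Cumulative income shares Yₖ: 0.0180, 0.1780, 0.3530, 0.6430, 1.0000
Σ (Xₖ−Xₖ₋₁)(Yₖ+Yₖ₋₁) = (1/5)(0.0180+0.0000) + (1/5)(0.1780+0.0180) + (1/5)(0.3530+0.1780) + (1/5)(0.6430+0.3530) + (1/5)(1.0000+0.6430)
  = 0.0036 + 0.0392 + 0.1062 + 0.1992 + 0.3286 = 0.6768
G = 1 − 0.6768 = 0.3232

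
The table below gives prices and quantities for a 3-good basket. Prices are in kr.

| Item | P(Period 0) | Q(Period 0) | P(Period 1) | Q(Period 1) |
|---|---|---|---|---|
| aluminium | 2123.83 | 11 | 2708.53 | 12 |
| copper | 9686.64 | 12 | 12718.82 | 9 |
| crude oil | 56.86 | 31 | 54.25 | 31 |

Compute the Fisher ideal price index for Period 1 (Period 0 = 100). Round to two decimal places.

Laspeyres component (base-period weights):
ΣP(Period 1)Q(Period 0) = 2708.53×11 + 12718.82×12 + 54.25×31 = 29793.83 + 152625.84 + 1681.75 = 184101.42
ΣP(Period 0)Q(Period 0) = 2123.83×11 + 9686.64×12 + 56.86×31 = 23362.13 + 116239.68 + 1762.66 = 141364.47
L = 184101.42 / 141364.47 × 100 = 130.2317
Paasche component (current-period weights):
ΣP(Period 1)Q(Period 1) = 2708.53×12 + 12718.82×9 + 54.25×31 = 32502.36 + 114469.38 + 1681.75 = 148653.49
ΣP(Period 0)Q(Period 1) = 2123.83×12 + 9686.64×9 + 56.86×31 = 25485.96 + 87179.76 + 1762.66 = 114428.38
P = 148653.49 / 114428.38 × 100 = 129.9096
Fisher = √(L × P) = √(130.2317 × 129.9096) = 130.0706

130.07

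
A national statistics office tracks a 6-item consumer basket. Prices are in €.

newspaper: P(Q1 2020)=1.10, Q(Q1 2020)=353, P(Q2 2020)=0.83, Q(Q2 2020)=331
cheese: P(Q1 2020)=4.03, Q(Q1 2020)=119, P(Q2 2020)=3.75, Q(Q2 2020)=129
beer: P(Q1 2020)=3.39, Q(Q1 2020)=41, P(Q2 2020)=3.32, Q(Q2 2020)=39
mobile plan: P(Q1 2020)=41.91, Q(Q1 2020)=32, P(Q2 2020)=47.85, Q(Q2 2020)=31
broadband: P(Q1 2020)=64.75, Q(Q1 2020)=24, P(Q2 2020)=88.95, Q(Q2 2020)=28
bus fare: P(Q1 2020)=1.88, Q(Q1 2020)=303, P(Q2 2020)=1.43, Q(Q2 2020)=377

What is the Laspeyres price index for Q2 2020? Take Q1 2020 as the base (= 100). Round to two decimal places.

Laspeyres price index uses base-period quantities as weights.
ΣP(Q2 2020)·Q(Q1 2020) = 0.83×353 + 3.75×119 + 3.32×41 + 47.85×32 + 88.95×24 + 1.43×303 = 292.99 + 446.25 + 136.12 + 1531.2 + 2134.8 + 433.29 = 4974.65
ΣP(Q1 2020)·Q(Q1 2020) = 1.10×353 + 4.03×119 + 3.39×41 + 41.91×32 + 64.75×24 + 1.88×303 = 388.3 + 479.57 + 138.99 + 1341.12 + 1554 + 569.64 = 4471.62
Index = 4974.65 / 4471.62 × 100 = 111.2494

111.25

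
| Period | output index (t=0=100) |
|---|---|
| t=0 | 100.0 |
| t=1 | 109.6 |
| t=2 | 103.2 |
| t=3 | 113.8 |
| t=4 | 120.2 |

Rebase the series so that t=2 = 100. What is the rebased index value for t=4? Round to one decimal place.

116.5

Rebased(t=4) = 120.2 / 103.2 × 100 = 116.4729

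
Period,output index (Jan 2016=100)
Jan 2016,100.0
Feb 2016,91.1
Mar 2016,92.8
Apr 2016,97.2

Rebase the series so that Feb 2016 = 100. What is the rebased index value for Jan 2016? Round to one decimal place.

109.8

Rebased(Jan 2016) = 100.0 / 91.1 × 100 = 109.7695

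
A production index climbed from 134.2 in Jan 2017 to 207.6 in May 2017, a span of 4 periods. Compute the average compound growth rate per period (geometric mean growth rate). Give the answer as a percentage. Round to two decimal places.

Growth factor = (207.6/134.2)^(1/4) = (1.546945)^(1/4) = 1.115241
Growth rate = 1.115241 − 1 = 0.115241 = 11.5241%

11.52%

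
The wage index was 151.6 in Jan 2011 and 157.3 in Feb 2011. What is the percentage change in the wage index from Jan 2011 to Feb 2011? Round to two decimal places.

3.76%

Change = (157.3 − 151.6) / 151.6 × 100
       = 5.7 / 151.6 × 100 = 3.7599%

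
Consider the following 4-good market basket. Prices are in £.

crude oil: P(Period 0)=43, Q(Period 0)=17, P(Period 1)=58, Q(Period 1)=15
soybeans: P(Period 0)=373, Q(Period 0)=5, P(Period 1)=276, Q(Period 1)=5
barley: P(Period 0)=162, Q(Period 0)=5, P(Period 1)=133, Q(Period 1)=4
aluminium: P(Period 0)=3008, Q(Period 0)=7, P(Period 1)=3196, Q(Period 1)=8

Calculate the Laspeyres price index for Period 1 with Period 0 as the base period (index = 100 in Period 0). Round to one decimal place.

Laspeyres price index uses base-period quantities as weights.
ΣP(Period 1)·Q(Period 0) = 58×17 + 276×5 + 133×5 + 3196×7 = 986 + 1380 + 665 + 22372 = 25403
ΣP(Period 0)·Q(Period 0) = 43×17 + 373×5 + 162×5 + 3008×7 = 731 + 1865 + 810 + 21056 = 24462
Index = 25403 / 24462 × 100 = 103.8468

103.8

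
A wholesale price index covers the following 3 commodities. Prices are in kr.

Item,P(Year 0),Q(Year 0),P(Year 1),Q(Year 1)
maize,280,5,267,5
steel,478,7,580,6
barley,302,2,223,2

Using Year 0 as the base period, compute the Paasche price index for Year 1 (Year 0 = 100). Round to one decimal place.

Paasche price index uses current-period quantities as weights.
ΣP(Year 1)·Q(Year 1) = 267×5 + 580×6 + 223×2 = 1335 + 3480 + 446 = 5261
ΣP(Year 0)·Q(Year 1) = 280×5 + 478×6 + 302×2 = 1400 + 2868 + 604 = 4872
Index = 5261 / 4872 × 100 = 107.9844

108.0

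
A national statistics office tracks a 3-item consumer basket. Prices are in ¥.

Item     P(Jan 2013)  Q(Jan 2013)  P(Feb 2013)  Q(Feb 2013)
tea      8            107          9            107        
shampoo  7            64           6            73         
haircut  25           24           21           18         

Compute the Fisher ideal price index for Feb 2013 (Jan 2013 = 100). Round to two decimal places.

97.56

Laspeyres component (base-period weights):
ΣP(Feb 2013)Q(Jan 2013) = 9×107 + 6×64 + 21×24 = 963 + 384 + 504 = 1851
ΣP(Jan 2013)Q(Jan 2013) = 8×107 + 7×64 + 25×24 = 856 + 448 + 600 = 1904
L = 1851 / 1904 × 100 = 97.2164
Paasche component (current-period weights):
ΣP(Feb 2013)Q(Feb 2013) = 9×107 + 6×73 + 21×18 = 963 + 438 + 378 = 1779
ΣP(Jan 2013)Q(Feb 2013) = 8×107 + 7×73 + 25×18 = 856 + 511 + 450 = 1817
P = 1779 / 1817 × 100 = 97.9086
Fisher = √(L × P) = √(97.2164 × 97.9086) = 97.5619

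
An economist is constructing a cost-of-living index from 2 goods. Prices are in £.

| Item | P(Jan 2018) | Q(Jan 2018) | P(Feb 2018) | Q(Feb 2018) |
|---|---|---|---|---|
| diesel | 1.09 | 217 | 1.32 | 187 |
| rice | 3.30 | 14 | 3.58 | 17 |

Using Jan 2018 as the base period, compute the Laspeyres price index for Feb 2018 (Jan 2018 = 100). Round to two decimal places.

119.04

Laspeyres price index uses base-period quantities as weights.
ΣP(Feb 2018)·Q(Jan 2018) = 1.32×217 + 3.58×14 = 286.44 + 50.12 = 336.56
ΣP(Jan 2018)·Q(Jan 2018) = 1.09×217 + 3.30×14 = 236.53 + 46.2 = 282.73
Index = 336.56 / 282.73 × 100 = 119.0394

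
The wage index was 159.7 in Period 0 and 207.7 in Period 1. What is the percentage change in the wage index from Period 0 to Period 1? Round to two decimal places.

Change = (207.7 − 159.7) / 159.7 × 100
       = 48.0 / 159.7 × 100 = 30.0564%

30.06%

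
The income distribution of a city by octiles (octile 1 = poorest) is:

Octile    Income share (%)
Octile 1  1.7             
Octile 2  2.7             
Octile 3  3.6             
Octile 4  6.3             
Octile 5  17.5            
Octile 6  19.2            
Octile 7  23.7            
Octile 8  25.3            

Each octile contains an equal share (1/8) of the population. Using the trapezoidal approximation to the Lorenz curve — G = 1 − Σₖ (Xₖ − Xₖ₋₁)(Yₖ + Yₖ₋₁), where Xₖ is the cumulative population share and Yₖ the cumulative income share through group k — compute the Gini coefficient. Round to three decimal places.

Cumulative income shares Yₖ: 0.0170, 0.0440, 0.0800, 0.1430, 0.3180, 0.5100, 0.7470, 1.0000
Σ (Xₖ−Xₖ₋₁)(Yₖ+Yₖ₋₁) = (1/8)(0.0170+0.0000) + (1/8)(0.0440+0.0170) + (1/8)(0.0800+0.0440) + (1/8)(0.1430+0.0800) + (1/8)(0.3180+0.1430) + (1/8)(0.5100+0.3180) + (1/8)(0.7470+0.5100) + (1/8)(1.0000+0.7470)
  = 0.0021 + 0.0076 + 0.0155 + 0.0279 + 0.0576 + 0.1035 + 0.1571 + 0.2184 = 0.5897
G = 1 − 0.5897 = 0.4103

0.410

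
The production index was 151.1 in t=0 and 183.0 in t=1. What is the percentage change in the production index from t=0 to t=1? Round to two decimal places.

Change = (183.0 − 151.1) / 151.1 × 100
       = 31.9 / 151.1 × 100 = 21.1118%

21.11%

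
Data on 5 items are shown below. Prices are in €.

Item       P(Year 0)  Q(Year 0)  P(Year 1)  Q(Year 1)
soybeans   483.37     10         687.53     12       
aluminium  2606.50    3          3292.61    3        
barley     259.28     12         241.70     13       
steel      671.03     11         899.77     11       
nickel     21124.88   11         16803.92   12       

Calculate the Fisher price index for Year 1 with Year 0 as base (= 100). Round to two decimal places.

83.85

Laspeyres component (base-period weights):
ΣP(Year 1)Q(Year 0) = 687.53×10 + 3292.61×3 + 241.70×12 + 899.77×11 + 16803.92×11 = 6875.3 + 9877.83 + 2900.4 + 9897.47 + 184843.12 = 214394.12
ΣP(Year 0)Q(Year 0) = 483.37×10 + 2606.50×3 + 259.28×12 + 671.03×11 + 21124.88×11 = 4833.7 + 7819.5 + 3111.36 + 7381.33 + 232373.68 = 255519.57
L = 214394.12 / 255519.57 × 100 = 83.9052
Paasche component (current-period weights):
ΣP(Year 1)Q(Year 1) = 687.53×12 + 3292.61×3 + 241.70×13 + 899.77×11 + 16803.92×12 = 8250.36 + 9877.83 + 3142.1 + 9897.47 + 201647.04 = 232814.8
ΣP(Year 0)Q(Year 1) = 483.37×12 + 2606.50×3 + 259.28×13 + 671.03×11 + 21124.88×12 = 5800.44 + 7819.5 + 3370.64 + 7381.33 + 253498.56 = 277870.47
P = 232814.8 / 277870.47 × 100 = 83.7854
Fisher = √(L × P) = √(83.9052 × 83.7854) = 83.8452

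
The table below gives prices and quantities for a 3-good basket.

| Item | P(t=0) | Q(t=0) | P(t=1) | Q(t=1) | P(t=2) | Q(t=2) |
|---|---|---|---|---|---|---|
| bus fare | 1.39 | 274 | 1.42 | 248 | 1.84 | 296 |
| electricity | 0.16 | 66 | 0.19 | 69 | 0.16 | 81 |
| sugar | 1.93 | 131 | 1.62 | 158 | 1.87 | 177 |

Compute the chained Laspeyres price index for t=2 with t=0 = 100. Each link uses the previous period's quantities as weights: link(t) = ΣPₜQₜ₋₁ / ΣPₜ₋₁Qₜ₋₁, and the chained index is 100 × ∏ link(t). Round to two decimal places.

Link t=0→t=1:
ΣP(t=1)Q(t=0) = 1.42×274 + 0.19×66 + 1.62×131 = 389.08 + 12.54 + 212.22 = 613.84
ΣP(t=0)Q(t=0) = 1.39×274 + 0.16×66 + 1.93×131 = 380.86 + 10.56 + 252.83 = 644.25
link = 613.84/644.25 = 0.952798
Link t=1→t=2:
ΣP(t=2)Q(t=1) = 1.84×248 + 0.16×69 + 1.87×158 = 456.32 + 11.04 + 295.46 = 762.82
ΣP(t=1)Q(t=1) = 1.42×248 + 0.19×69 + 1.62×158 = 352.16 + 13.11 + 255.96 = 621.23
link = 762.82/621.23 = 1.227919
Chained index = 100 × 0.952798 × 1.227919 = 116.9958

117.00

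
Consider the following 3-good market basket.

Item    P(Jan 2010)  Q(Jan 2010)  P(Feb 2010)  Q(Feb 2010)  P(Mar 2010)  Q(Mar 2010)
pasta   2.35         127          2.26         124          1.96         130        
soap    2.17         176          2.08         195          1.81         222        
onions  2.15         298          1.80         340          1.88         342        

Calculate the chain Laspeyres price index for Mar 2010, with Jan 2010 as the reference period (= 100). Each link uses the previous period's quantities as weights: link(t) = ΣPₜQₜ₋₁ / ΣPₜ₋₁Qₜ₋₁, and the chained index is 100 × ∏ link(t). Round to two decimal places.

85.69

Link Jan 2010→Feb 2010:
ΣP(Feb 2010)Q(Jan 2010) = 2.26×127 + 2.08×176 + 1.80×298 = 287.02 + 366.08 + 536.4 = 1189.5
ΣP(Jan 2010)Q(Jan 2010) = 2.35×127 + 2.17×176 + 2.15×298 = 298.45 + 381.92 + 640.7 = 1321.07
link = 1189.5/1321.07 = 0.900406
Link Feb 2010→Mar 2010:
ΣP(Mar 2010)Q(Feb 2010) = 1.96×124 + 1.81×195 + 1.88×340 = 243.04 + 352.95 + 639.2 = 1235.19
ΣP(Feb 2010)Q(Feb 2010) = 2.26×124 + 2.08×195 + 1.80×340 = 280.24 + 405.6 + 612 = 1297.84
link = 1235.19/1297.84 = 0.951727
Chained index = 100 × 0.900406 × 0.951727 = 85.6942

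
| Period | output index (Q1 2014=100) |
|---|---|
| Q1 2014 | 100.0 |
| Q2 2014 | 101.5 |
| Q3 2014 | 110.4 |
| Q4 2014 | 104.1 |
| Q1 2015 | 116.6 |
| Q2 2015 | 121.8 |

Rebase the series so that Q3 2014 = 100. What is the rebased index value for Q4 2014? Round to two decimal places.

Rebased(Q4 2014) = 104.1 / 110.4 × 100 = 94.2935

94.29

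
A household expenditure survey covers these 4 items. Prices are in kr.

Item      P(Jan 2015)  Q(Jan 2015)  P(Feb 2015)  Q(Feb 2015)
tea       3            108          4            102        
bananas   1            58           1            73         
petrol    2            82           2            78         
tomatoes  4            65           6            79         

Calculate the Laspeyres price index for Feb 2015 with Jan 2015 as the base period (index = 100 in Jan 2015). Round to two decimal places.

Laspeyres price index uses base-period quantities as weights.
ΣP(Feb 2015)·Q(Jan 2015) = 4×108 + 1×58 + 2×82 + 6×65 = 432 + 58 + 164 + 390 = 1044
ΣP(Jan 2015)·Q(Jan 2015) = 3×108 + 1×58 + 2×82 + 4×65 = 324 + 58 + 164 + 260 = 806
Index = 1044 / 806 × 100 = 129.5285

129.53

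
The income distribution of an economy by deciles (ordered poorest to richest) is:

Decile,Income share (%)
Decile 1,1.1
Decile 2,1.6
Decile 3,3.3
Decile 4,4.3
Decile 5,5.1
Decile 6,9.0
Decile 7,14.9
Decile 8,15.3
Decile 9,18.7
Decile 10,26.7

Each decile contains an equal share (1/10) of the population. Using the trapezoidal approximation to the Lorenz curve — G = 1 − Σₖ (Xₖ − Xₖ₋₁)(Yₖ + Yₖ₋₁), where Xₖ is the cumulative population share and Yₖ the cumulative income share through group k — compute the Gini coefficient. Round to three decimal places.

0.446

Cumulative income shares Yₖ: 0.0110, 0.0270, 0.0600, 0.1030, 0.1540, 0.2440, 0.3930, 0.5460, 0.7330, 1.0000
Σ (Xₖ−Xₖ₋₁)(Yₖ+Yₖ₋₁) = (1/10)(0.0110+0.0000) + (1/10)(0.0270+0.0110) + (1/10)(0.0600+0.0270) + (1/10)(0.1030+0.0600) + (1/10)(0.1540+0.1030) + (1/10)(0.2440+0.1540) + (1/10)(0.3930+0.2440) + (1/10)(0.5460+0.3930) + (1/10)(0.7330+0.5460) + (1/10)(1.0000+0.7330)
  = 0.0011 + 0.0038 + 0.0087 + 0.0163 + 0.0257 + 0.0398 + 0.0637 + 0.0939 + 0.1279 + 0.1733 = 0.5542
G = 1 − 0.5542 = 0.4458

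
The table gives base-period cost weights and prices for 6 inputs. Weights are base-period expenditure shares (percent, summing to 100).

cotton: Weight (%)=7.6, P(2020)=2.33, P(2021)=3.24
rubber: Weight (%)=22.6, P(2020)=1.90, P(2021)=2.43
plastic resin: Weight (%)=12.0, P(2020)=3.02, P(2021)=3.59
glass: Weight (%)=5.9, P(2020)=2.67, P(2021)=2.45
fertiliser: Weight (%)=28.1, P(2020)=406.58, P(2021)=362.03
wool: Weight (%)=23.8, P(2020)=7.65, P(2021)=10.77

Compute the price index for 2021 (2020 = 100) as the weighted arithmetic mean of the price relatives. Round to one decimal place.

117.7

cotton: 7.6 × (3.24/2.33) = 7.6 × 1.390558 = 10.5682
rubber: 22.6 × (2.43/1.90) = 22.6 × 1.278947 = 28.9042
plastic resin: 12.0 × (3.59/3.02) = 12.0 × 1.188742 = 14.2649
glass: 5.9 × (2.45/2.67) = 5.9 × 0.917603 = 5.4139
fertiliser: 28.1 × (362.03/406.58) = 28.1 × 0.890427 = 25.0210
wool: 23.8 × (10.77/7.65) = 23.8 × 1.407843 = 33.5067
Index = Σ wᵢ·(p₁ᵢ/p₀ᵢ) = 10.5682 + 28.9042 + 14.2649 + 5.4139 + 25.0210 + 33.5067 = 117.6789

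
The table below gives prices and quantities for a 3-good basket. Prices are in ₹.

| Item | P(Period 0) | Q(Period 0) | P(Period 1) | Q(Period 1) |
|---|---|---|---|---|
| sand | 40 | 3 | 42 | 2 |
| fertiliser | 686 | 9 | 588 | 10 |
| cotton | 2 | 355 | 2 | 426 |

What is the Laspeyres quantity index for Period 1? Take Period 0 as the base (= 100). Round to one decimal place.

Laspeyres quantity index uses base-period prices as weights.
ΣP(Period 0)·Q(Period 1) = 40×2 + 686×10 + 2×426 = 80 + 6860 + 852 = 7792
ΣP(Period 0)·Q(Period 0) = 40×3 + 686×9 + 2×355 = 120 + 6174 + 710 = 7004
Index = 7792 / 7004 × 100 = 111.2507

111.3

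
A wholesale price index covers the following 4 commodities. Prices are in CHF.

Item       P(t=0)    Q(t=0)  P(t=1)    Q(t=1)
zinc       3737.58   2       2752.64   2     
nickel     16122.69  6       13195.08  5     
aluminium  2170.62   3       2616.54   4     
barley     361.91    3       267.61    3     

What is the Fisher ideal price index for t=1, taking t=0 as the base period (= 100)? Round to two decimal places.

84.01

Laspeyres component (base-period weights):
ΣP(t=1)Q(t=0) = 2752.64×2 + 13195.08×6 + 2616.54×3 + 267.61×3 = 5505.28 + 79170.48 + 7849.62 + 802.83 = 93328.21
ΣP(t=0)Q(t=0) = 3737.58×2 + 16122.69×6 + 2170.62×3 + 361.91×3 = 7475.16 + 96736.14 + 6511.86 + 1085.73 = 111808.89
L = 93328.21 / 111808.89 × 100 = 83.4712
Paasche component (current-period weights):
ΣP(t=1)Q(t=1) = 2752.64×2 + 13195.08×5 + 2616.54×4 + 267.61×3 = 5505.28 + 65975.4 + 10466.16 + 802.83 = 82749.67
ΣP(t=0)Q(t=1) = 3737.58×2 + 16122.69×5 + 2170.62×4 + 361.91×3 = 7475.16 + 80613.45 + 8682.48 + 1085.73 = 97856.82
P = 82749.67 / 97856.82 × 100 = 84.5620
Fisher = √(L × P) = √(83.4712 × 84.5620) = 84.0148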